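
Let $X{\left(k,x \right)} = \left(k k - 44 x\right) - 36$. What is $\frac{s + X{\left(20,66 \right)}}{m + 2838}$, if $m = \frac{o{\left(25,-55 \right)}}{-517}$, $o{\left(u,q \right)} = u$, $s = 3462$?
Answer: $\frac{476674}{1467221} \approx 0.32488$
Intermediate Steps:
$X{\left(k,x \right)} = -36 + k^{2} - 44 x$ ($X{\left(k,x \right)} = \left(k^{2} - 44 x\right) - 36 = -36 + k^{2} - 44 x$)
$m = - \frac{25}{517}$ ($m = \frac{25}{-517} = 25 \left(- \frac{1}{517}\right) = - \frac{25}{517} \approx -0.048356$)
$\frac{s + X{\left(20,66 \right)}}{m + 2838} = \frac{3462 - \left(2940 - 400\right)}{- \frac{25}{517} + 2838} = \frac{3462 - 2540}{\frac{1467221}{517}} = \left(3462 - 2540\right) \frac{517}{1467221} = 922 \cdot \frac{517}{1467221} = \frac{476674}{1467221}$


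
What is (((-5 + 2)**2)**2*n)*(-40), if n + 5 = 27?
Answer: -71280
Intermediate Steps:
n = 22 (n = -5 + 27 = 22)
(((-5 + 2)**2)**2*n)*(-40) = (((-5 + 2)**2)**2*22)*(-40) = (((-3)**2)**2*22)*(-40) = (9**2*22)*(-40) = (81*22)*(-40) = 1782*(-40) = -71280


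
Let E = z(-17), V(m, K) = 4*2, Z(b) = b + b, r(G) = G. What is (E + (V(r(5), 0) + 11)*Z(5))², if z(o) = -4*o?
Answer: 66564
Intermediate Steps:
Z(b) = 2*b
V(m, K) = 8
E = 68 (E = -4*(-17) = 68)
(E + (V(r(5), 0) + 11)*Z(5))² = (68 + (8 + 11)*(2*5))² = (68 + 19*10)² = (68 + 190)² = 258² = 66564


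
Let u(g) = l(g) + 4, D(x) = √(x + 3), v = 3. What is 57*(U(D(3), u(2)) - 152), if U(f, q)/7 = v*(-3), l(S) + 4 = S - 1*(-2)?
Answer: -12255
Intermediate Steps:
l(S) = -2 + S (l(S) = -4 + (S - 1*(-2)) = -4 + (S + 2) = -4 + (2 + S) = -2 + S)
D(x) = √(3 + x)
u(g) = 2 + g (u(g) = (-2 + g) + 4 = 2 + g)
U(f, q) = -63 (U(f, q) = 7*(3*(-3)) = 7*(-9) = -63)
57*(U(D(3), u(2)) - 152) = 57*(-63 - 152) = 57*(-215) = -12255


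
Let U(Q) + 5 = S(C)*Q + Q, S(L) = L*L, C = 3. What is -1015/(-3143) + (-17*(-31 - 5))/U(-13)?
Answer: -28357/6735 ≈ -4.2104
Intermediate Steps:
S(L) = L**2
U(Q) = -5 + 10*Q (U(Q) = -5 + (3**2*Q + Q) = -5 + (9*Q + Q) = -5 + 10*Q)
-1015/(-3143) + (-17*(-31 - 5))/U(-13) = -1015/(-3143) + (-17*(-31 - 5))/(-5 + 10*(-13)) = -1015*(-1/3143) + (-17*(-36))/(-5 - 130) = 145/449 + 612/(-135) = 145/449 + 612*(-1/135) = 145/449 - 68/15 = -28357/6735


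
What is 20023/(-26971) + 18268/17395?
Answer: 20629449/67022935 ≈ 0.30780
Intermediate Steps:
20023/(-26971) + 18268/17395 = 20023*(-1/26971) + 18268*(1/17395) = -20023/26971 + 18268/17395 = 20629449/67022935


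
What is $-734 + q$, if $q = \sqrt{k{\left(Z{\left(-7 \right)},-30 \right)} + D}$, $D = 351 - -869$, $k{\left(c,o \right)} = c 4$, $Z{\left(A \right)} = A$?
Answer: $-734 + 2 \sqrt{298} \approx -699.47$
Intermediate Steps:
$k{\left(c,o \right)} = 4 c$
$D = 1220$ ($D = 351 + 869 = 1220$)
$q = 2 \sqrt{298}$ ($q = \sqrt{4 \left(-7\right) + 1220} = \sqrt{-28 + 1220} = \sqrt{1192} = 2 \sqrt{298} \approx 34.525$)
$-734 + q = -734 + 2 \sqrt{298}$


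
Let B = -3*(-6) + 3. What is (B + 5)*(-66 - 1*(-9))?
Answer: -1482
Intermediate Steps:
B = 21 (B = 18 + 3 = 21)
(B + 5)*(-66 - 1*(-9)) = (21 + 5)*(-66 - 1*(-9)) = 26*(-66 + 9) = 26*(-57) = -1482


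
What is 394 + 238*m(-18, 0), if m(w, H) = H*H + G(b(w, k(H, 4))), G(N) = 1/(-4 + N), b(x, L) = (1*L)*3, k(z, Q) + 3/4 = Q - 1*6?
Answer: 2622/7 ≈ 374.57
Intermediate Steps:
k(z, Q) = -27/4 + Q (k(z, Q) = -¾ + (Q - 1*6) = -¾ + (Q - 6) = -¾ + (-6 + Q) = -27/4 + Q)
b(x, L) = 3*L (b(x, L) = L*3 = 3*L)
m(w, H) = -4/49 + H² (m(w, H) = H*H + 1/(-4 + 3*(-27/4 + 4)) = H² + 1/(-4 + 3*(-11/4)) = H² + 1/(-4 - 33/4) = H² + 1/(-49/4) = H² - 4/49 = -4/49 + H²)
394 + 238*m(-18, 0) = 394 + 238*(-4/49 + 0²) = 394 + 238*(-4/49 + 0) = 394 + 238*(-4/49) = 394 - 136/7 = 2622/7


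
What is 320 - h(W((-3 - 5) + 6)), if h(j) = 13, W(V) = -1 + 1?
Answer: 307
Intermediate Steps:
W(V) = 0
320 - h(W((-3 - 5) + 6)) = 320 - 1*13 = 320 - 13 = 307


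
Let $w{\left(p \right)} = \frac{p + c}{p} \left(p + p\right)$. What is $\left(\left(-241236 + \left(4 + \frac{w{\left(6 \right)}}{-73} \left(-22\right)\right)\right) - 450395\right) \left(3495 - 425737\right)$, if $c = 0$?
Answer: $\frac{21318368172694}{73} \approx 2.9203 \cdot 10^{11}$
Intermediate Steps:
$w{\left(p \right)} = 2 p$ ($w{\left(p \right)} = \frac{p + 0}{p} \left(p + p\right) = \frac{p}{p} 2 p = 1 \cdot 2 p = 2 p$)
$\left(\left(-241236 + \left(4 + \frac{w{\left(6 \right)}}{-73} \left(-22\right)\right)\right) - 450395\right) \left(3495 - 425737\right) = \left(\left(-241236 + \left(4 + \frac{2 \cdot 6}{-73} \left(-22\right)\right)\right) - 450395\right) \left(3495 - 425737\right) = \left(\left(-241236 + \left(4 + 12 \left(- \frac{1}{73}\right) \left(-22\right)\right)\right) - 450395\right) \left(-422242\right) = \left(\left(-241236 + \left(4 - - \frac{264}{73}\right)\right) - 450395\right) \left(-422242\right) = \left(\left(-241236 + \left(4 + \frac{264}{73}\right)\right) - 450395\right) \left(-422242\right) = \left(\left(-241236 + \frac{556}{73}\right) - 450395\right) \left(-422242\right) = \left(- \frac{17609672}{73} - 450395\right) \left(-422242\right) = \left(- \frac{50488507}{73}\right) \left(-422242\right) = \frac{21318368172694}{73}$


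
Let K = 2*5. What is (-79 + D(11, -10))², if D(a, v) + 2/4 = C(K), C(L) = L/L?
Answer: 24649/4 ≈ 6162.3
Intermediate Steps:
K = 10
C(L) = 1
D(a, v) = ½ (D(a, v) = -½ + 1 = ½)
(-79 + D(11, -10))² = (-79 + ½)² = (-157/2)² = 24649/4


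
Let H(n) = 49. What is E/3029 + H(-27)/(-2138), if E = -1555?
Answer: -3473011/6476002 ≈ -0.53629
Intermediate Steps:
E/3029 + H(-27)/(-2138) = -1555/3029 + 49/(-2138) = -1555*1/3029 + 49*(-1/2138) = -1555/3029 - 49/2138 = -3473011/6476002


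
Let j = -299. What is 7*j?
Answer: -2093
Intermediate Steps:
7*j = 7*(-299) = -2093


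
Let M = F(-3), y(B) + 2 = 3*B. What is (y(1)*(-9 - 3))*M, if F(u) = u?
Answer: 36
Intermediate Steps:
y(B) = -2 + 3*B
M = -3
(y(1)*(-9 - 3))*M = ((-2 + 3*1)*(-9 - 3))*(-3) = ((-2 + 3)*(-12))*(-3) = (1*(-12))*(-3) = -12*(-3) = 36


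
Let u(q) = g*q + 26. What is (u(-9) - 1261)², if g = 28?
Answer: 2211169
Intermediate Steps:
u(q) = 26 + 28*q (u(q) = 28*q + 26 = 26 + 28*q)
(u(-9) - 1261)² = ((26 + 28*(-9)) - 1261)² = ((26 - 252) - 1261)² = (-226 - 1261)² = (-1487)² = 2211169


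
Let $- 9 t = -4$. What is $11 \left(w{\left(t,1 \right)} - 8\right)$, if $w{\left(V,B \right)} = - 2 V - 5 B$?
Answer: $- \frac{1375}{9} \approx -152.78$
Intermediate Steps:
$t = \frac{4}{9}$ ($t = \left(- \frac{1}{9}\right) \left(-4\right) = \frac{4}{9} \approx 0.44444$)
$w{\left(V,B \right)} = - 5 B - 2 V$
$11 \left(w{\left(t,1 \right)} - 8\right) = 11 \left(\left(\left(-5\right) 1 - \frac{8}{9}\right) - 8\right) = 11 \left(\left(-5 - \frac{8}{9}\right) - 8\right) = 11 \left(- \frac{53}{9} - 8\right) = 11 \left(- \frac{125}{9}\right) = - \frac{1375}{9}$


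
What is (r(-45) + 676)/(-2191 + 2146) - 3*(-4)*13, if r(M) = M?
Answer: 6389/45 ≈ 141.98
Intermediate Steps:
(r(-45) + 676)/(-2191 + 2146) - 3*(-4)*13 = (-45 + 676)/(-2191 + 2146) - 3*(-4)*13 = 631/(-45) + 12*13 = 631*(-1/45) + 156 = -631/45 + 156 = 6389/45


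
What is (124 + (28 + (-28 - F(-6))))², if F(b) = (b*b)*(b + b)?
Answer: 309136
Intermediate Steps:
F(b) = 2*b³ (F(b) = b²*(2*b) = 2*b³)
(124 + (28 + (-28 - F(-6))))² = (124 + (28 + (-28 - 2*(-6)³)))² = (124 + (28 + (-28 - 2*(-216))))² = (124 + (28 + (-28 - 1*(-432))))² = (124 + (28 + (-28 + 432)))² = (124 + (28 + 404))² = (124 + 432)² = 556² = 309136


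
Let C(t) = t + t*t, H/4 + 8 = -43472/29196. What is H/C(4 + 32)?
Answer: -69260/2430567 ≈ -0.028495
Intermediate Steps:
H = -277040/7299 (H = -32 + 4*(-43472/29196) = -32 + 4*(-43472*1/29196) = -32 + 4*(-10868/7299) = -32 - 43472/7299 = -277040/7299 ≈ -37.956)
C(t) = t + t²
H/C(4 + 32) = -277040*1/((1 + (4 + 32))*(4 + 32))/7299 = -277040*1/(36*(1 + 36))/7299 = -277040/(7299*(36*37)) = -277040/7299/1332 = -277040/7299*1/1332 = -69260/2430567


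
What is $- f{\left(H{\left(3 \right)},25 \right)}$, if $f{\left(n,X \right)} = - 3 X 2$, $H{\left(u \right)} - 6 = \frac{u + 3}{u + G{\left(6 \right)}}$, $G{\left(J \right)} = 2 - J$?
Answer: $150$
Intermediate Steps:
$H{\left(u \right)} = 6 + \frac{3 + u}{-4 + u}$ ($H{\left(u \right)} = 6 + \frac{u + 3}{u + \left(2 - 6\right)} = 6 + \frac{3 + u}{u + \left(2 - 6\right)} = 6 + \frac{3 + u}{u - 4} = 6 + \frac{3 + u}{-4 + u}$)
$f{\left(n,X \right)} = - 6 X$
$- f{\left(H{\left(3 \right)},25 \right)} = - \left(-6\right) 25 = \left(-1\right) \left(-150\right) = 150$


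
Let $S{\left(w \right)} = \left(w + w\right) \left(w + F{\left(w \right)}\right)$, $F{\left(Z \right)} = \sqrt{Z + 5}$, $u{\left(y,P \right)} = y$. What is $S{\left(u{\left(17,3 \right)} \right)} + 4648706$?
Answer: $4649284 + 34 \sqrt{22} \approx 4.6494 \cdot 10^{6}$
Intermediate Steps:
$F{\left(Z \right)} = \sqrt{5 + Z}$
$S{\left(w \right)} = 2 w \left(w + \sqrt{5 + w}\right)$ ($S{\left(w \right)} = \left(w + w\right) \left(w + \sqrt{5 + w}\right) = 2 w \left(w + \sqrt{5 + w}\right)$)
$S{\left(u{\left(17,3 \right)} \right)} + 4648706 = 2 \cdot 17 \left(17 + \sqrt{5 + 17}\right) + 4648706 = 2 \cdot 17 \left(17 + \sqrt{22}\right) + 4648706 = \left(578 + 34 \sqrt{22}\right) + 4648706 = 4649284 + 34 \sqrt{22}$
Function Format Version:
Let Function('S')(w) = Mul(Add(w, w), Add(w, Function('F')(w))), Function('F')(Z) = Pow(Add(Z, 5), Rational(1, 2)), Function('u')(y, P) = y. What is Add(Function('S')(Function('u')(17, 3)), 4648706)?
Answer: Add(4649284, Mul(34, Pow(22, Rational(1, 2)))) ≈ 4.6494e+6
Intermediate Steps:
Function('F')(Z) = Pow(Add(5, Z), Rational(1, 2))
Function('S')(w) = Mul(2, w, Add(w, Pow(Add(5, w), Rational(1, 2)))) (Function('S')(w) = Mul(Add(w, w), Add(w, Pow(Add(5, w), Rational(1, 2)))) = Mul(Mul(2, w), Add(w, Pow(Add(5, w), Rational(1, 2)))) = Mul(2, w, Add(w, Pow(Add(5, w), Rational(1, 2)))))
Add(Function('S')(Function('u')(17, 3)), 4648706) = Add(Mul(2, 17, Add(17, Pow(Add(5, 17), Rational(1, 2)))), 4648706) = Add(Mul(2, 17, Add(17, Pow(22, Rational(1, 2)))), 4648706) = Add(Add(578, Mul(34, Pow(22, Rational(1, 2)))), 4648706) = Add(4649284, Mul(34, Pow(22, Rational(1, 2))))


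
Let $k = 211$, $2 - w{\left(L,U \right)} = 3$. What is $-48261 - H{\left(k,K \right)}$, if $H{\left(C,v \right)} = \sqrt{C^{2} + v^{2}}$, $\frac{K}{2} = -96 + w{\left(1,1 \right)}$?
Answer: $-48261 - \sqrt{82157} \approx -48548.0$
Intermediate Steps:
$w{\left(L,U \right)} = -1$ ($w{\left(L,U \right)} = 2 - 3 = -1$)
$K = -194$ ($K = 2 \left(-96 - 1\right) = 2 \left(-97\right) = -194$)
$-48261 - H{\left(k,K \right)} = -48261 - \sqrt{211^{2} + \left(-194\right)^{2}} = -48261 - \sqrt{44521 + 37636} = -48261 - \sqrt{82157}$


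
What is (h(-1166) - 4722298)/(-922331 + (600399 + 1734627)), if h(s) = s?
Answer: -4723464/1412695 ≈ -3.3436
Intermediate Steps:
(h(-1166) - 4722298)/(-922331 + (600399 + 1734627)) = (-1166 - 4722298)/(-922331 + (600399 + 1734627)) = -4723464/(-922331 + 2335026) = -4723464/1412695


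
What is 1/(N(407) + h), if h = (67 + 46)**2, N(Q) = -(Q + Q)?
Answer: 1/11955 ≈ 8.3647e-5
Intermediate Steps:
N(Q) = -2*Q
h = 12769 (h = 113**2 = 12769)
1/(N(407) + h) = 1/(-2*407 + 12769) = 1/(-814 + 12769) = 1/11955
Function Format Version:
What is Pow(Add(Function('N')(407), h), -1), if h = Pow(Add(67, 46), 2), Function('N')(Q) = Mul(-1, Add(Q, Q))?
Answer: Rational(1, 11955) ≈ 8.3647e-5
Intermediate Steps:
Function('N')(Q) = Mul(-2, Q) (Function('N')(Q) = Mul(-1, Mul(2, Q)) = Mul(-2, Q))
h = 12769 (h = Pow(113, 2) = 12769)
Pow(Add(Function('N')(407), h), -1) = Pow(Add(Mul(-2, 407), 12769), -1) = Pow(Add(-814, 12769), -1) = Pow(11955, -1) = Rational(1, 11955)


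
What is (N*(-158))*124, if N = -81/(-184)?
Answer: -198369/23 ≈ -8624.7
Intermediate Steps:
N = 81/184 (N = -81*(-1/184) = 81/184 ≈ 0.44022)
(N*(-158))*124 = ((81/184)*(-158))*124 = -6399/92*124 = -198369/23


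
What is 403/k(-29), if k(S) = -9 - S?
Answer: 403/20 ≈ 20.150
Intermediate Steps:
403/k(-29) = 403/(-9 - 1*(-29)) = 403/(-9 + 29) = 403/20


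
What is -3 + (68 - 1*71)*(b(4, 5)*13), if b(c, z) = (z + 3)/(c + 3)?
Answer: -333/7 ≈ -47.571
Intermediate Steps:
b(c, z) = (3 + z)/(3 + c)
-3 + (68 - 1*71)*(b(4, 5)*13) = -3 + (68 - 1*71)*(((3 + 5)/(3 + 4))*13) = -3 + (68 - 71)*((8/7)*13) = -3 - 3*(1/7)*8*13 = -3 - 24*13/7 = -3 - 3*104/7 = -3 - 312/7 = -333/7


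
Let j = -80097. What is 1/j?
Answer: -1/80097 ≈ -1.2485e-5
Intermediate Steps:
1/j = 1/(-80097) = -1/80097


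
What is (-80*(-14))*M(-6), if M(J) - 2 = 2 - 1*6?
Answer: -2240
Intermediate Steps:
M(J) = -2 (M(J) = 2 + (2 - 1*6) = 2 + (2 - 6) = 2 - 4 = -2)
(-80*(-14))*M(-6) = -80*(-14)*(-2) = 1120*(-2) = -2240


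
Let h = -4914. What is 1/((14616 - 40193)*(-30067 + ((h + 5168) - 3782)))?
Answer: 1/859259315 ≈ 1.1638e-9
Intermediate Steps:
1/((14616 - 40193)*(-30067 + ((h + 5168) - 3782))) = 1/((14616 - 40193)*(-30067 + ((-4914 + 5168) - 3782))) = 1/(-25577*(-30067 + (254 - 3782))) = 1/(-25577*(-30067 - 3528)) = 1/(-25577*(-33595)) = 1/859259315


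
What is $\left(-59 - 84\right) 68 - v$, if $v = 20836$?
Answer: $-30560$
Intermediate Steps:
$\left(-59 - 84\right) 68 - v = \left(-59 - 84\right) 68 - 20836 = \left(-143\right) 68 - 20836 = -9724 - 20836 = -30560$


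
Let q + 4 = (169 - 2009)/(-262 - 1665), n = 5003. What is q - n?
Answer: -9646649/1927 ≈ -5006.0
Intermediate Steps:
q = -5868/1927 (q = -4 + (169 - 2009)/(-262 - 1665) = -4 - 1840/(-1927) = -4 - 1840*(-1/1927) = -4 + 1840/1927 = -5868/1927 ≈ -3.0451)
q - n = -5868/1927 - 1*5003 = -5868/1927 - 5003 = -9646649/1927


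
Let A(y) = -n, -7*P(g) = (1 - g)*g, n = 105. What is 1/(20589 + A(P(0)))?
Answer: 1/20484 ≈ 4.8819e-5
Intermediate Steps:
P(g) = -g*(1 - g)/7 (P(g) = -(1 - g)*g/7 = -g*(1 - g)/7)
A(y) = -105 (A(y) = -1*105 = -105)
1/(20589 + A(P(0))) = 1/(20589 - 105) = 1/20484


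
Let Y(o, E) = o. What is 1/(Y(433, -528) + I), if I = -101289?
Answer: -1/100856 ≈ -9.9151e-6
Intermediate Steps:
1/(Y(433, -528) + I) = 1/(433 - 101289) = 1/(-100856) = -1/100856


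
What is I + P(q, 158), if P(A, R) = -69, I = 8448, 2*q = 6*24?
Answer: 8379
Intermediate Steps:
q = 72 (q = (6*24)/2 = (½)*144 = 72)
I + P(q, 158) = 8448 - 69 = 8379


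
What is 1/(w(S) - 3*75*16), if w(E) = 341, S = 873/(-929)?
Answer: -1/3259 ≈ -0.00030684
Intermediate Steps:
S = -873/929 (S = 873*(-1/929) = -873/929 ≈ -0.93972)
1/(w(S) - 3*75*16) = 1/(341 - 3*75*16) = 1/(341 - 225*16) = 1/(341 - 3600) = 1/(-3259) = -1/3259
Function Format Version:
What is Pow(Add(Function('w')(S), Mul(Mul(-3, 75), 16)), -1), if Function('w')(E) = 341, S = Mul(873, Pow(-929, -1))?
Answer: Rational(-1, 3259) ≈ -0.00030684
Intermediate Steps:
S = Rational(-873, 929) (S = Mul(873, Rational(-1, 929)) = Rational(-873, 929) ≈ -0.93972)
Pow(Add(Function('w')(S), Mul(Mul(-3, 75), 16)), -1) = Pow(Add(341, Mul(Mul(-3, 75), 16)), -1) = Pow(Add(341, Mul(-225, 16)), -1) = Pow(Add(341, -3600), -1) = Pow(-3259, -1) = Rational(-1, 3259)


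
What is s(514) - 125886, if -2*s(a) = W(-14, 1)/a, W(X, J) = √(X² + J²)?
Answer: -125886 - √197/1028 ≈ -1.2589e+5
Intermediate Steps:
W(X, J) = √(J² + X²)
s(a) = -√197/(2*a) (s(a) = -√(1² + (-14)²)/(2*a) = -√(1 + 196)/(2*a) = -√197/(2*a))
s(514) - 125886 = -½*√197/514 - 125886 = -½*√197*1/514 - 125886 = -√197/1028 - 125886 = -125886 - √197/1028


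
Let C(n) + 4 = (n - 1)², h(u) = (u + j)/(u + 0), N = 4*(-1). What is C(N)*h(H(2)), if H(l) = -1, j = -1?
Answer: 42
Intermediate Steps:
N = -4
h(u) = (-1 + u)/u (h(u) = (u - 1)/(u + 0) = (-1 + u)/u)
C(n) = -4 + (-1 + n)² (C(n) = -4 + (n - 1)² = -4 + (-1 + n)²)
C(N)*h(H(2)) = (-4 + (-1 - 4)²)*((-1 - 1)/(-1)) = (-4 + (-5)²)*(-1*(-2)) = (-4 + 25)*2 = 21*2 = 42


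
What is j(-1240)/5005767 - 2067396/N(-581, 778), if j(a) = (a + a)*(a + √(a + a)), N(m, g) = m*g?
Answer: 5869474213166/1131348393903 - 9920*I*√155/5005767 ≈ 5.188 - 0.024672*I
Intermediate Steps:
N(m, g) = g*m
j(a) = 2*a*(a + √2*√a) (j(a) = (2*a)*(a + √(2*a)) = (2*a)*(a + √2*√a) = 2*a*(a + √2*√a))
j(-1240)/5005767 - 2067396/N(-581, 778) = (2*(-1240)² + 2*√2*(-1240)^(3/2))/5005767 - 2067396/(778*(-581)) = (2*1537600 + 2*√2*(-2480*I*√310))*(1/5005767) - 2067396/(-452018) = (3075200 - 9920*I*√155)*(1/5005767) - 2067396*(-1/452018) = (3075200/5005767 - 9920*I*√155/5005767) + 1033698/226009 = 5869474213166/1131348393903 - 9920*I*√155/5005767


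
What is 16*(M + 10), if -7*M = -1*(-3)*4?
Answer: 928/7 ≈ 132.57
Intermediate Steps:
M = -12/7 (M = -(-1*(-3))*4/7 = -3*4/7 = -⅐*12 = -12/7 ≈ -1.7143)
16*(M + 10) = 16*(-12/7 + 10) = 16*(58/7) = 928/7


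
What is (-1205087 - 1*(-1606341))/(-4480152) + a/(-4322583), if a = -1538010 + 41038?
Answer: 828701396777/3227638145436 ≈ 0.25675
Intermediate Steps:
a = -1496972
(-1205087 - 1*(-1606341))/(-4480152) + a/(-4322583) = (-1205087 - 1*(-1606341))/(-4480152) - 1496972/(-4322583) = (-1205087 + 1606341)*(-1/4480152) - 1496972*(-1/4322583) = 401254*(-1/4480152) + 1496972/4322583 = -200627/2240076 + 1496972/4322583 = 828701396777/3227638145436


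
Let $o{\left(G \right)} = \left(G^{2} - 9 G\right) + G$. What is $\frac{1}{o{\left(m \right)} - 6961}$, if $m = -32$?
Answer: $- \frac{1}{5681} \approx -0.00017603$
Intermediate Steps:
$o{\left(G \right)} = G^{2} - 8 G$
$\frac{1}{o{\left(m \right)} - 6961} = \frac{1}{- 32 \left(-8 - 32\right) - 6961} = \frac{1}{\left(-32\right) \left(-40\right) - 6961} = \frac{1}{1280 - 6961} = \frac{1}{-5681} = - \frac{1}{5681}$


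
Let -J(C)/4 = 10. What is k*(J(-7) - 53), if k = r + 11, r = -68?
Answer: 5301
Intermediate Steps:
J(C) = -40 (J(C) = -4*10 = -40)
k = -57 (k = -68 + 11 = -57)
k*(J(-7) - 53) = -57*(-40 - 53) = -57*(-93) = 5301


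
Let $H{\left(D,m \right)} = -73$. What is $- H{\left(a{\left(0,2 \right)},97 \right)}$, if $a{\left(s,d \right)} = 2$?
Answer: $73$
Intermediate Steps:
$- H{\left(a{\left(0,2 \right)},97 \right)} = \left(-1\right) \left(-73\right) = 73$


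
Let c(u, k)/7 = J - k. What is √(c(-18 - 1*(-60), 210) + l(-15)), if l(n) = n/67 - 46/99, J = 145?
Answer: I*√2227642934/2211 ≈ 21.347*I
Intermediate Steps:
l(n) = -46/99 + n/67 (l(n) = n*(1/67) - 46*1/99 = n/67 - 46/99 = -46/99 + n/67)
c(u, k) = 1015 - 7*k (c(u, k) = 7*(145 - k) = 1015 - 7*k)
√(c(-18 - 1*(-60), 210) + l(-15)) = √((1015 - 7*210) + (-46/99 + (1/67)*(-15))) = √((1015 - 1470) + (-46/99 - 15/67)) = √(-455 - 4567/6633) = √(-3022582/6633) = I*√2227642934/2211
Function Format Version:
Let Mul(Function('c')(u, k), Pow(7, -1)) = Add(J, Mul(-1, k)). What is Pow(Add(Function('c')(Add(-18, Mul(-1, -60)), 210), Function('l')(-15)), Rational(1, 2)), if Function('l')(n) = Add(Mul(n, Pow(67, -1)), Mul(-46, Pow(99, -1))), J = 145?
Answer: Mul(Rational(1, 2211), I, Pow(2227642934, Rational(1, 2))) ≈ Mul(21.347, I)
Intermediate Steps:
Function('l')(n) = Add(Rational(-46, 99), Mul(Rational(1, 67), n)) (Function('l')(n) = Add(Mul(n, Rational(1, 67)), Mul(-46, Rational(1, 99))) = Add(Mul(Rational(1, 67), n), Rational(-46, 99)) = Add(Rational(-46, 99), Mul(Rational(1, 67), n)))
Function('c')(u, k) = Add(1015, Mul(-7, k)) (Function('c')(u, k) = Mul(7, Add(145, Mul(-1, k))) = Add(1015, Mul(-7, k)))
Pow(Add(Function('c')(Add(-18, Mul(-1, -60)), 210), Function('l')(-15)), Rational(1, 2)) = Pow(Add(Add(1015, Mul(-7, 210)), Add(Rational(-46, 99), Mul(Rational(1, 67), -15))), Rational(1, 2)) = Pow(Add(Add(1015, -1470), Add(Rational(-46, 99), Rational(-15, 67))), Rational(1, 2)) = Pow(Add(-455, Rational(-4567, 6633)), Rational(1, 2)) = Pow(Rational(-3022582, 6633), Rational(1, 2)) = Mul(Rational(1, 2211), I, Pow(2227642934, Rational(1, 2)))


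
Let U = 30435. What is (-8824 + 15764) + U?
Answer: 37375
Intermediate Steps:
(-8824 + 15764) + U = (-8824 + 15764) + 30435 = 6940 + 30435 = 37375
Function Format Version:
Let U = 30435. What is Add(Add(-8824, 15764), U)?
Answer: 37375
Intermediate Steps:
Add(Add(-8824, 15764), U) = Add(Add(-8824, 15764), 30435) = Add(6940, 30435) = 37375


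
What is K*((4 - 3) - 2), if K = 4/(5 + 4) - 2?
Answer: 14/9 ≈ 1.5556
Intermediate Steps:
K = -14/9 (K = 4/9 - 2 = -14/9 ≈ -1.5556)
K*((4 - 3) - 2) = -14*((4 - 3) - 2)/9 = -14*(1 - 2)/9 = -14/9*(-1) = 14/9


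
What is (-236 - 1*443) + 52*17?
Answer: 205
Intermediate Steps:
(-236 - 1*443) + 52*17 = (-236 - 443) + 884 = -679 + 884 = 205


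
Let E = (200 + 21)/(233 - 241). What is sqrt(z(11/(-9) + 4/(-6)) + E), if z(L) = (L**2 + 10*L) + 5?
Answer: I*sqrt(49178)/36 ≈ 6.16*I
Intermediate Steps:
z(L) = 5 + L**2 + 10*L
E = -221/8 (E = 221/(-8) = 221*(-1/8) = -221/8 ≈ -27.625)
sqrt(z(11/(-9) + 4/(-6)) + E) = sqrt((5 + (11/(-9) + 4/(-6))**2 + 10*(11/(-9) + 4/(-6))) - 221/8) = sqrt((5 + (11*(-1/9) + 4*(-1/6))**2 + 10*(11*(-1/9) + 4*(-1/6))) - 221/8) = sqrt((5 + (-11/9 - 2/3)**2 + 10*(-11/9 - 2/3)) - 221/8) = sqrt((5 + (-17/9)**2 + 10*(-17/9)) - 221/8) = sqrt((5 + 289/81 - 170/9) - 221/8) = sqrt(-836/81 - 221/8) = sqrt(-24589/648) = I*sqrt(49178)/36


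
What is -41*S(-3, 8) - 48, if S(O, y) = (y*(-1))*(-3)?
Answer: -1032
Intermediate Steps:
S(O, y) = 3*y (S(O, y) = -y*(-3) = 3*y)
-41*S(-3, 8) - 48 = -123*8 - 48 = -41*24 - 48 = -984 - 48 = -1032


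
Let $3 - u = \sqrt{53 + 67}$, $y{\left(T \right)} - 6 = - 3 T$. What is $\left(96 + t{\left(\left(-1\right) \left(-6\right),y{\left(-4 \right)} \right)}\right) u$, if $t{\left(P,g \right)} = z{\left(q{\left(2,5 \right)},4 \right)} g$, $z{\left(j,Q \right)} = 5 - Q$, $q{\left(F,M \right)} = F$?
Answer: $342 - 228 \sqrt{30} \approx -906.81$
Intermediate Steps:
$y{\left(T \right)} = 6 - 3 T$
$u = 3 - 2 \sqrt{30}$ ($u = 3 - \sqrt{53 + 67} = 3 - \sqrt{120} = 3 - 2 \sqrt{30} \approx -7.9545$)
$t{\left(P,g \right)} = g$ ($t{\left(P,g \right)} = \left(5 - 4\right) g = 1 g = g$)
$\left(96 + t{\left(\left(-1\right) \left(-6\right),y{\left(-4 \right)} \right)}\right) u = \left(96 + \left(6 - -12\right)\right) \left(3 - 2 \sqrt{30}\right) = \left(96 + \left(6 + 12\right)\right) \left(3 - 2 \sqrt{30}\right) = \left(96 + 18\right) \left(3 - 2 \sqrt{30}\right) = 114 \left(3 - 2 \sqrt{30}\right) = 342 - 228 \sqrt{30}$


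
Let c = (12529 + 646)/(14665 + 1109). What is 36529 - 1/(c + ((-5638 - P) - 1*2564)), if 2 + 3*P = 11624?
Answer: 6957811940095/190473649 ≈ 36529.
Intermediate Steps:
P = 3874 (P = -⅔ + (⅓)*11624 = -⅔ + 11624/3 = 3874)
c = 13175/15774 ≈ 0.83524
36529 - 1/(c + ((-5638 - P) - 1*2564)) = 36529 - 1/(13175/15774 + ((-5638 - 1*3874) - 1*2564)) = 36529 - 1/(13175/15774 + ((-5638 - 3874) - 2564)) = 36529 - 1/(13175/15774 + (-9512 - 2564)) = 36529 - 1/(13175/15774 - 12076) = 36529 - 1/(-190473649/15774) = 36529 - 1*(-15774/190473649) = 36529 + 15774/190473649 = 6957811940095/190473649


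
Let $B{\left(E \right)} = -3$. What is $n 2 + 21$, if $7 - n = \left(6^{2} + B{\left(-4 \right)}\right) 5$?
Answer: $-295$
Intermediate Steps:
$n = -158$ ($n = 7 - \left(6^{2} - 3\right) 5 = 7 - \left(36 - 3\right) 5 = 7 - 33 \cdot 5 = 7 - 165 = -158$)
$n 2 + 21 = \left(-158\right) 2 + 21 = -316 + 21 = -295$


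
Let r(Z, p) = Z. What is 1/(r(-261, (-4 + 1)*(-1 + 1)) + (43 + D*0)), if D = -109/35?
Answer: -1/218 ≈ -0.0045872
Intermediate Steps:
D = -109/35 (D = -109*1/35 = -109/35 ≈ -3.1143)
1/(r(-261, (-4 + 1)*(-1 + 1)) + (43 + D*0)) = 1/(-261 + (43 - 109/35*0)) = 1/(-261 + (43 + 0)) = 1/(-261 + 43) = 1/(-218) = -1/218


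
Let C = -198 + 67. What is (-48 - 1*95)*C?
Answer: 18733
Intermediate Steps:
C = -131
(-48 - 1*95)*C = (-48 - 1*95)*(-131) = (-48 - 95)*(-131) = -143*(-131) = 18733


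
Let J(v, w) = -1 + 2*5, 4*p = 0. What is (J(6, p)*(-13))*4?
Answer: -468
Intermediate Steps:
p = 0 (p = (1/4)*0 = 0)
J(v, w) = 9 (J(v, w) = -1 + 10 = 9)
(J(6, p)*(-13))*4 = (9*(-13))*4 = -117*4 = -468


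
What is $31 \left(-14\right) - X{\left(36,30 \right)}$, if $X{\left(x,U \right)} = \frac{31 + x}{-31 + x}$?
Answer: $- \frac{2237}{5} \approx -447.4$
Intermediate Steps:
$X{\left(x,U \right)} = \frac{31 + x}{-31 + x}$
$31 \left(-14\right) - X{\left(36,30 \right)} = 31 \left(-14\right) - \frac{31 + 36}{-31 + 36} = -434 - \frac{1}{5} \cdot 67 = -434 - \frac{67}{5} = - \frac{2237}{5}$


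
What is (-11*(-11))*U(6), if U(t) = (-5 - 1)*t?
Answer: -4356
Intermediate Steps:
U(t) = -6*t
(-11*(-11))*U(6) = (-11*(-11))*(-6*6) = 121*(-36) = -4356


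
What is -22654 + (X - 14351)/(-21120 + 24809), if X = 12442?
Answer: -83572515/3689 ≈ -22655.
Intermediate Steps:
-22654 + (X - 14351)/(-21120 + 24809) = -22654 + (12442 - 14351)/(-21120 + 24809) = -22654 - 1909/3689 = -83572515/3689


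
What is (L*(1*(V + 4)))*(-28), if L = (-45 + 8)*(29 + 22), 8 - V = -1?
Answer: 686868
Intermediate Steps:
V = 9 (V = 8 - 1*(-1) = 8 + 1 = 9)
L = -1887 (L = -37*51 = -1887)
(L*(1*(V + 4)))*(-28) = -1887*(9 + 4)*(-28) = -1887*13*(-28) = -24531*(-28) = 686868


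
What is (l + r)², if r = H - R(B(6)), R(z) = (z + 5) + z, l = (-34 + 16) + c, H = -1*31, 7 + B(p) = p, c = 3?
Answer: 2401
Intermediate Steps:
B(p) = -7 + p
H = -31
l = -15 (l = (-34 + 16) + 3 = -18 + 3 = -15)
R(z) = 5 + 2*z (R(z) = (5 + z) + z = 5 + 2*z)
r = -34 (r = -31 - (5 + 2*(-7 + 6)) = -31 - (5 + 2*(-1)) = -31 - (5 - 2) = -31 - 1*3 = -31 - 3 = -34)
(l + r)² = (-15 - 34)² = (-49)² = 2401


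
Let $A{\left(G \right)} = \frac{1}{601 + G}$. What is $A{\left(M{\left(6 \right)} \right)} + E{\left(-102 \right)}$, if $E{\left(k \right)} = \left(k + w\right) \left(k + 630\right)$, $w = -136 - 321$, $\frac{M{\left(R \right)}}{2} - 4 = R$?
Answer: $- \frac{183289391}{621} \approx -2.9515 \cdot 10^{5}$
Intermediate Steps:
$M{\left(R \right)} = 8 + 2 R$
$w = -457$
$E{\left(k \right)} = \left(-457 + k\right) \left(630 + k\right)$ ($E{\left(k \right)} = \left(k - 457\right) \left(k + 630\right) = \left(-457 + k\right) \left(630 + k\right)$)
$A{\left(M{\left(6 \right)} \right)} + E{\left(-102 \right)} = \frac{1}{601 + \left(8 + 2 \cdot 6\right)} + \left(-287910 + \left(-102\right)^{2} + 173 \left(-102\right)\right) = \frac{1}{601 + \left(8 + 12\right)} - 295152 = \frac{1}{601 + 20} - 295152 = \frac{1}{621} - 295152 = - \frac{183289391}{621}$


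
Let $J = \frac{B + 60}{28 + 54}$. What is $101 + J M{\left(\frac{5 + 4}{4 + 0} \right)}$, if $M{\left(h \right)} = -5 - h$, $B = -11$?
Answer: $\frac{31707}{328} \approx 96.668$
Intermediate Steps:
$J = \frac{49}{82}$ ($J = \frac{-11 + 60}{28 + 54} = \frac{49}{82} \approx 0.59756$)
$101 + J M{\left(\frac{5 + 4}{4 + 0} \right)} = 101 + \frac{49 \left(-5 - \frac{5 + 4}{4 + 0}\right)}{82} = 101 + \frac{49 \left(-5 - \frac{9}{4}\right)}{82} = 101 + \frac{49}{82} \left(- \frac{29}{4}\right) = 101 - \frac{1421}{328} = \frac{31707}{328}$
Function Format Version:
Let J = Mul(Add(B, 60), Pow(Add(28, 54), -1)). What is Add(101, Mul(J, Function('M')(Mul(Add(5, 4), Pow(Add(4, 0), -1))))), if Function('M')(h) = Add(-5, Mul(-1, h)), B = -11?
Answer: Rational(31707, 328) ≈ 96.668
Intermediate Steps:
J = Rational(49, 82) (J = Mul(Add(-11, 60), Pow(Add(28, 54), -1)) = Mul(49, Pow(82, -1)) = Mul(49, Rational(1, 82)) = Rational(49, 82) ≈ 0.59756)
Add(101, Mul(J, Function('M')(Mul(Add(5, 4), Pow(Add(4, 0), -1))))) = Add(101, Mul(Rational(49, 82), Add(-5, Mul(-1, Mul(Add(5, 4), Pow(Add(4, 0), -1)))))) = Add(101, Mul(Rational(49, 82), Add(-5, Mul(-1, Mul(9, Pow(4, -1)))))) = Add(101, Mul(Rational(49, 82), Add(-5, Mul(-1, Mul(9, Rational(1, 4)))))) = Add(101, Mul(Rational(49, 82), Add(-5, Mul(-1, Rational(9, 4))))) = Add(101, Mul(Rational(49, 82), Add(-5, Rational(-9, 4)))) = Add(101, Mul(Rational(49, 82), Rational(-29, 4))) = Add(101, Rational(-1421, 328)) = Rational(31707, 328)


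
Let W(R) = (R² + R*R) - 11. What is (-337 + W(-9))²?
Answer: 34596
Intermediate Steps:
W(R) = -11 + 2*R² (W(R) = (R² + R²) - 11 = 2*R² - 11 = -11 + 2*R²)
(-337 + W(-9))² = (-337 + (-11 + 2*(-9)²))² = (-337 + (-11 + 2*81))² = (-337 + (-11 + 162))² = (-337 + 151)² = (-186)² = 34596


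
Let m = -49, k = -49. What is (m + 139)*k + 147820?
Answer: 143410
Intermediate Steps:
(m + 139)*k + 147820 = (-49 + 139)*(-49) + 147820 = 90*(-49) + 147820 = -4410 + 147820 = 143410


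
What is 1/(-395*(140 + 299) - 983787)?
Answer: -1/1157192 ≈ -8.6416e-7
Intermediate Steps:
1/(-395*(140 + 299) - 983787) = 1/(-395*439 - 983787) = 1/(-173405 - 983787) = 1/(-1157192) = -1/1157192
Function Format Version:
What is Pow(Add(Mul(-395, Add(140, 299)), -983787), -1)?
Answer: Rational(-1, 1157192) ≈ -8.6416e-7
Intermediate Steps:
Pow(Add(Mul(-395, Add(140, 299)), -983787), -1) = Pow(Add(Mul(-395, 439), -983787), -1) = Pow(Add(-173405, -983787), -1) = Pow(-1157192, -1) = Rational(-1, 1157192)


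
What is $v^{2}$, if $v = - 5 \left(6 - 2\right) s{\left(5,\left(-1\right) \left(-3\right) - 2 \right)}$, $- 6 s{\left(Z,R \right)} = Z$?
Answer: $\frac{2500}{9} \approx 277.78$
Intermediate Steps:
$s{\left(Z,R \right)} = - \frac{Z}{6}$
$v = \frac{50}{3}$ ($v = - 5 \left(6 - 2\right) \left(\left(- \frac{1}{6}\right) 5\right) = \left(-5\right) 4 \left(- \frac{5}{6}\right) = \left(-20\right) \left(- \frac{5}{6}\right) = \frac{50}{3} \approx 16.667$)
$v^{2} = \left(\frac{50}{3}\right)^{2} = \frac{2500}{9}$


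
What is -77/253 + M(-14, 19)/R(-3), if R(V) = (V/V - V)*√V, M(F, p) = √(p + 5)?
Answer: -7/23 - I*√2/2 ≈ -0.30435 - 0.70711*I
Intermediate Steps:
M(F, p) = √(5 + p)
R(V) = √V*(1 - V) (R(V) = (1 - V)*√V = √V*(1 - V))
-77/253 + M(-14, 19)/R(-3) = -77/253 + √(5 + 19)/((√(-3)*(1 - 1*(-3)))) = -77*1/253 + √24/(((I*√3)*(1 + 3))) = -7/23 + (2*√6)/(((I*√3)*4)) = -7/23 + (2*√6)/((4*I*√3)) = -7/23 + (2*√6)*(-I*√3/12) = -7/23 - I*√2/2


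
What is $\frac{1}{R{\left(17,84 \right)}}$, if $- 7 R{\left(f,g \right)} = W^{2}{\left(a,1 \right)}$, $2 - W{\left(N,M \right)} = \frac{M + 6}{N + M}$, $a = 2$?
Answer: $-63$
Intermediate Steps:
$W{\left(N,M \right)} = 2 - \frac{6 + M}{M + N}$ ($W{\left(N,M \right)} = 2 - \frac{M + 6}{N + M} = 2 - \frac{6 + M}{M + N}$)
$R{\left(f,g \right)} = - \frac{1}{63}$ ($R{\left(f,g \right)} = - \frac{\left(\frac{-6 + 1 + 2 \cdot 2}{1 + 2}\right)^{2}}{7} = - \frac{\left(\frac{-6 + 1 + 4}{3}\right)^{2}}{7} = - \frac{\left(\frac{1}{3} \left(-1\right)\right)^{2}}{7} = - \frac{\left(- \frac{1}{3}\right)^{2}}{7} = \left(- \frac{1}{7}\right) \frac{1}{9} = - \frac{1}{63}$)
$\frac{1}{R{\left(17,84 \right)}} = \frac{1}{- \frac{1}{63}} = -63$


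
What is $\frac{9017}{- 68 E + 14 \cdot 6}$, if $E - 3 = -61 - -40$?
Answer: $\frac{9017}{1308} \approx 6.8937$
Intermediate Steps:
$E = -18$ ($E = 3 - 21 = -18$)
$\frac{9017}{- 68 E + 14 \cdot 6} = \frac{9017}{\left(-68\right) \left(-18\right) + 14 \cdot 6} = \frac{9017}{1224 + 84} = \frac{9017}{1308}$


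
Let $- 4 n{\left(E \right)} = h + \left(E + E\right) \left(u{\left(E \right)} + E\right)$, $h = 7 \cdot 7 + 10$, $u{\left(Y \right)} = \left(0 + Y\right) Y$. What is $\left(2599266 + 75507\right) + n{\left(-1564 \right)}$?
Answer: $\frac{7657195129}{4} \approx 1.9143 \cdot 10^{9}$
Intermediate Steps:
$u{\left(Y \right)} = Y^{2}$ ($u{\left(Y \right)} = Y Y = Y^{2}$)
$h = 59$ ($h = 49 + 10 = 59$)
$n{\left(E \right)} = - \frac{59}{4} - \frac{E \left(E + E^{2}\right)}{2}$ ($n{\left(E \right)} = - \frac{59 + \left(E + E\right) \left(E^{2} + E\right)}{4} = - \frac{59 + 2 E \left(E + E^{2}\right)}{4} = - \frac{59}{4} - \frac{E \left(E + E^{2}\right)}{2}$)
$\left(2599266 + 75507\right) + n{\left(-1564 \right)} = \left(2599266 + 75507\right) - \left(\frac{59}{4} - 1912847072 + 1223048\right) = 2674773 - - \frac{7646496037}{4} = 2674773 + \frac{7646496037}{4} = \frac{7657195129}{4}$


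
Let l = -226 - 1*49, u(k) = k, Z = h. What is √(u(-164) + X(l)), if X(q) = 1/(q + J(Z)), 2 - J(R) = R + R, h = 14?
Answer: 3*I*√1650985/301 ≈ 12.806*I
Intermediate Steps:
Z = 14
J(R) = 2 - 2*R (J(R) = 2 - (R + R) = 2 - 2*R)
l = -275 (l = -226 - 49 = -275)
X(q) = 1/(-26 + q) (X(q) = 1/(q + (2 - 2*14)) = 1/(q + (2 - 28)) = 1/(q - 26) = 1/(-26 + q))
√(u(-164) + X(l)) = √(-164 + 1/(-26 - 275)) = √(-164 + 1/(-301)) = √(-164 - 1/301) = √(-49365/301) = 3*I*√1650985/301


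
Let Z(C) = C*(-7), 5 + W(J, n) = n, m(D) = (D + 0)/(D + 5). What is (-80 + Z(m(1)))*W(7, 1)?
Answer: 974/3 ≈ 324.67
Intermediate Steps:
m(D) = D/(5 + D)
W(J, n) = -5 + n
Z(C) = -7*C
(-80 + Z(m(1)))*W(7, 1) = (-80 - 7/(5 + 1))*(-5 + 1) = (-80 - 7/6)*(-4) = -487/6*(-4) = 974/3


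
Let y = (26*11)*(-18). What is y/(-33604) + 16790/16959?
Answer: 162879023/142472559 ≈ 1.1432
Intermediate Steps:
y = -5148 (y = 286*(-18) = -5148)
y/(-33604) + 16790/16959 = -5148/(-33604) + 16790/16959 = -5148*(-1/33604) + 16790*(1/16959) = 1287/8401 + 16790/16959 = 162879023/142472559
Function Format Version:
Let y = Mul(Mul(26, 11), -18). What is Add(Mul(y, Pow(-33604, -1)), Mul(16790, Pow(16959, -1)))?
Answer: Rational(162879023, 142472559) ≈ 1.1432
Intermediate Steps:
y = -5148 (y = Mul(286, -18) = -5148)
Add(Mul(y, Pow(-33604, -1)), Mul(16790, Pow(16959, -1))) = Add(Mul(-5148, Pow(-33604, -1)), Mul(16790, Pow(16959, -1))) = Add(Mul(-5148, Rational(-1, 33604)), Mul(16790, Rational(1, 16959))) = Add(Rational(1287, 8401), Rational(16790, 16959)) = Rational(162879023, 142472559)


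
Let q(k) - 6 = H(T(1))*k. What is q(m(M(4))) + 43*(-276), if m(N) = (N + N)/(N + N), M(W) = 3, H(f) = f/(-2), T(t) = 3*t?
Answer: -23727/2 ≈ -11864.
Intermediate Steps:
H(f) = -f/2 (H(f) = f*(-½) = -f/2)
m(N) = 1 (m(N) = (2*N)/((2*N)) = (2*N)*(1/(2*N)) = 1)
q(k) = 6 - 3*k/2 (q(k) = 6 + (-3/2)*k = 6 + (-½*3)*k = 6 - 3*k/2)
q(m(M(4))) + 43*(-276) = (6 - 3/2*1) + 43*(-276) = (6 - 3/2) - 11868 = 9/2 - 11868 = -23727/2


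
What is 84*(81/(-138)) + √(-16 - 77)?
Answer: -1134/23 + I*√93 ≈ -49.304 + 9.6436*I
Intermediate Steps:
84*(81/(-138)) + √(-16 - 77) = 84*(81*(-1/138)) + √(-93) = 84*(-27/46) + I*√93 = -1134/23 + I*√93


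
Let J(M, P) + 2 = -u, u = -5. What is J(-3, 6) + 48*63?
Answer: 3027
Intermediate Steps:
J(M, P) = 3 (J(M, P) = -2 - 1*(-5) = -2 + 5 = 3)
J(-3, 6) + 48*63 = 3 + 48*63 = 3 + 3024 = 3027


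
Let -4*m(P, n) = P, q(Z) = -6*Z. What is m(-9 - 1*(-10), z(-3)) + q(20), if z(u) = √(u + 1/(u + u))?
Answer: -481/4 ≈ -120.25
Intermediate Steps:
z(u) = √(u + 1/(2*u))
m(P, n) = -P/4
m(-9 - 1*(-10), z(-3)) + q(20) = -(-9 - 1*(-10))/4 - 6*20 = -(-9 + 10)/4 - 120 = -¼*1 - 120 = -¼ - 120 = -481/4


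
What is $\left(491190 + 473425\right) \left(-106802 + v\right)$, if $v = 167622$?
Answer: $58667884300$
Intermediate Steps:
$\left(491190 + 473425\right) \left(-106802 + v\right) = \left(491190 + 473425\right) \left(-106802 + 167622\right) = 964615 \cdot 60820 = 58667884300$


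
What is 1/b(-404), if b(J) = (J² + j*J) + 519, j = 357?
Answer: 1/19507 ≈ 5.1264e-5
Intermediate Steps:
b(J) = 519 + J² + 357*J (b(J) = (J² + 357*J) + 519 = 519 + J² + 357*J)
1/b(-404) = 1/(519 + (-404)² + 357*(-404)) = 1/(519 + 163216 - 144228) = 1/19507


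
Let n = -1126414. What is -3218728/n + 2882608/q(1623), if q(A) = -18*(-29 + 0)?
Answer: 812172545932/146997027 ≈ 5525.1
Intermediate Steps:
q(A) = 522 (q(A) = -18*(-29) = 522)
-3218728/n + 2882608/q(1623) = -3218728/(-1126414) + 2882608/522 = -3218728*(-1/1126414) + 2882608*(1/522) = 1609364/563207 + 1441304/261 = 812172545932/146997027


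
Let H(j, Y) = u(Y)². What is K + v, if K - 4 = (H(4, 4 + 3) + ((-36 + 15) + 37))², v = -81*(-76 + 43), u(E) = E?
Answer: 6902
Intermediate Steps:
v = 2673 (v = -81*(-33) = 2673)
H(j, Y) = Y²
K = 4229 (K = 4 + ((4 + 3)² + ((-36 + 15) + 37))² = 4 + (7² + (-21 + 37))² = 4 + (49 + 16)² = 4 + 65² = 4 + 4225 = 4229)
K + v = 4229 + 2673 = 6902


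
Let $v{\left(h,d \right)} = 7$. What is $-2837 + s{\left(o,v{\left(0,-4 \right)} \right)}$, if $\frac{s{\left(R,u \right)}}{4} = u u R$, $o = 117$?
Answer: $20095$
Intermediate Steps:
$s{\left(R,u \right)} = 4 R u^{2}$ ($s{\left(R,u \right)} = 4 u u R = 4 u^{2} R = 4 R u^{2}$)
$-2837 + s{\left(o,v{\left(0,-4 \right)} \right)} = -2837 + 4 \cdot 117 \cdot 7^{2} = -2837 + 4 \cdot 117 \cdot 49 = -2837 + 22932 = 20095$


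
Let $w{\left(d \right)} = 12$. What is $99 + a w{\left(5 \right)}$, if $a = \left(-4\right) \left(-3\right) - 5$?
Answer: $183$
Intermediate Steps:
$a = 7$ ($a = 12 - 5 = 7$)
$99 + a w{\left(5 \right)} = 99 + 7 \cdot 12 = 99 + 84 = 183$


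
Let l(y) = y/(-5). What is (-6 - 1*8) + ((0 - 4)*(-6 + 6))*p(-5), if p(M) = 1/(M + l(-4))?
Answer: -14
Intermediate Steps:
l(y) = -y/5 (l(y) = y*(-1/5) = -y/5)
p(M) = 1/(4/5 + M) (p(M) = 1/(M - 1/5*(-4)) = 1/(M + 4/5) = 1/(4/5 + M))
(-6 - 1*8) + ((0 - 4)*(-6 + 6))*p(-5) = (-6 - 1*8) + ((0 - 4)*(-6 + 6))*(5/(4 + 5*(-5))) = (-6 - 8) + (-4*0)*(5/(4 - 25)) = -14 + 0*(5/(-21)) = -14 + 0*(5*(-1/21)) = -14 + 0*(-5/21) = -14 + 0 = -14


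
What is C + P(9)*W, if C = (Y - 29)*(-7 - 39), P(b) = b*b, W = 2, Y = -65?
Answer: 4486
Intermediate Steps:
P(b) = b**2
C = 4324 (C = (-65 - 29)*(-7 - 39) = -94*(-46) = 4324)
C + P(9)*W = 4324 + 9**2*2 = 4324 + 81*2 = 4324 + 162 = 4486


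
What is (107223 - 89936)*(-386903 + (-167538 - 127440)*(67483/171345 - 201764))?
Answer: 58762389573149565999/57115 ≈ 1.0288e+15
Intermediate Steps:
(107223 - 89936)*(-386903 + (-167538 - 127440)*(67483/171345 - 201764)) = 17287*(-386903 - 294978*(67483*(1/171345) - 201764)) = 17287*(-386903 - 294978*(67483/171345 - 201764)) = 17287*(-386903 - 294978*(-34571185097/171345)) = 17287*(-386903 + 3399246345847622/57115) = 17287*(3399224247882777/57115) = 58762389573149565999/57115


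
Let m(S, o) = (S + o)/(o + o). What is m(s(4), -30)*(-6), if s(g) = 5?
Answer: -5/2 ≈ -2.5000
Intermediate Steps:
m(S, o) = (S + o)/(2*o) (m(S, o) = (S + o)/((2*o)) = (S + o)*(1/(2*o)) = (S + o)/(2*o))
m(s(4), -30)*(-6) = ((½)*(5 - 30)/(-30))*(-6) = ((½)*(-1/30)*(-25))*(-6) = (5/12)*(-6) = -5/2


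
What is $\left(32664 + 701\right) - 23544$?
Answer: $9821$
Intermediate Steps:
$\left(32664 + 701\right) - 23544 = 33365 - 23544 = 9821$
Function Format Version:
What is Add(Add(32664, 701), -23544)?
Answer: 9821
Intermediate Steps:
Add(Add(32664, 701), -23544) = Add(33365, -23544) = 9821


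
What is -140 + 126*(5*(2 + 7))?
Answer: 5530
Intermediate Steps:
-140 + 126*(5*(2 + 7)) = -140 + 126*(5*9) = -140 + 126*45 = -140 + 5670 = 5530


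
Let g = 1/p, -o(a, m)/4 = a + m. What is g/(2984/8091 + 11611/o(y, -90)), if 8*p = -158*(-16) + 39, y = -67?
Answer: 40649184/245966225551 ≈ 0.00016526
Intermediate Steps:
p = 2567/8 (p = (-158*(-16) + 39)/8 = (2528 + 39)/8 = (1/8)*2567 = 2567/8 ≈ 320.88)
o(a, m) = -4*a - 4*m (o(a, m) = -4*(a + m) = -4*a - 4*m)
g = 8/2567 (g = 1/(2567/8) = 8/2567 ≈ 0.0031165)
g/(2984/8091 + 11611/o(y, -90)) = 8/(2567*(2984/8091 + 11611/(-4*(-67) - 4*(-90)))) = 8/(2567*(2984*(1/8091) + 11611/(268 + 360))) = 8/(2567*(2984/8091 + 11611/628)) = 8/(2567*(95818553/5081148)) = (8/2567)*(5081148/95818553) = 40649184/245966225551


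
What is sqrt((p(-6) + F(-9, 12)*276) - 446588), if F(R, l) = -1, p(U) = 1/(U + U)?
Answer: I*sqrt(16087107)/6 ≈ 668.48*I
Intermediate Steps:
p(U) = 1/(2*U)
sqrt((p(-6) + F(-9, 12)*276) - 446588) = sqrt(((1/2)/(-6) - 1*276) - 446588) = sqrt(((1/2)*(-1/6) - 276) - 446588) = sqrt((-1/12 - 276) - 446588) = sqrt(-3313/12 - 446588) = sqrt(-5362369/12) = I*sqrt(16087107)/6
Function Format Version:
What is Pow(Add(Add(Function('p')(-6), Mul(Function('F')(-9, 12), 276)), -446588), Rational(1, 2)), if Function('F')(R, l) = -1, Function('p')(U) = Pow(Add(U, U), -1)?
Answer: Mul(Rational(1, 6), I, Pow(16087107, Rational(1, 2))) ≈ Mul(668.48, I)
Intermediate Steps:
Function('p')(U) = Mul(Rational(1, 2), Pow(U, -1)) (Function('p')(U) = Pow(Mul(2, U), -1) = Mul(Rational(1, 2), Pow(U, -1)))
Pow(Add(Add(Function('p')(-6), Mul(Function('F')(-9, 12), 276)), -446588), Rational(1, 2)) = Pow(Add(Add(Mul(Rational(1, 2), Pow(-6, -1)), Mul(-1, 276)), -446588), Rational(1, 2)) = Pow(Add(Add(Mul(Rational(1, 2), Rational(-1, 6)), -276), -446588), Rational(1, 2)) = Pow(Add(Add(Rational(-1, 12), -276), -446588), Rational(1, 2)) = Pow(Add(Rational(-3313, 12), -446588), Rational(1, 2)) = Pow(Rational(-5362369, 12), Rational(1, 2)) = Mul(Rational(1, 6), I, Pow(16087107, Rational(1, 2)))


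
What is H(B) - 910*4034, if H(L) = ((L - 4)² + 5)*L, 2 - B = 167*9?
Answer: -3403480970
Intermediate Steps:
B = -1501 (B = 2 - 167*9 = 2 - 1*1503 = 2 - 1503 = -1501)
H(L) = L*(5 + (-4 + L)²) (H(L) = ((-4 + L)² + 5)*L = (5 + (-4 + L)²)*L = L*(5 + (-4 + L)²))
H(B) - 910*4034 = -1501*(5 + (-4 - 1501)²) - 910*4034 = -1501*(5 + (-1505)²) - 1*3670940 = -1501*(5 + 2265025) - 3670940 = -1501*2265030 - 3670940 = -3399810030 - 3670940 = -3403480970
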